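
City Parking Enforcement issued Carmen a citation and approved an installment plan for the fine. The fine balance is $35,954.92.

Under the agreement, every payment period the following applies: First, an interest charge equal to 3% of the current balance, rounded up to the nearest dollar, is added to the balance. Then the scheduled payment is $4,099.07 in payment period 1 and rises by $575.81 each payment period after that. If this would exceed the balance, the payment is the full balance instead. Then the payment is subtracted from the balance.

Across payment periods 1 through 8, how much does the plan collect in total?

$40,887.92

Payment period 1: $35,954.92 +$1,079.00 interest = $37,033.92; pay $4,099.07 → $32,934.85
Payment period 2: $32,934.85 +$989.00 interest = $33,923.85; pay $4,674.88 → $29,248.97
Payment period 3: $29,248.97 +$878.00 interest = $30,126.97; pay $5,250.69 → $24,876.28
Payment period 4: $24,876.28 +$747.00 interest = $25,623.28; pay $5,826.50 → $19,796.78
Payment period 5: $19,796.78 +$594.00 interest = $20,390.78; pay $6,402.31 → $13,988.47
Payment period 6: $13,988.47 +$420.00 interest = $14,408.47; pay $6,978.12 → $7,430.35
Payment period 7: $7,430.35 +$223.00 interest = $7,653.35; pay $7,553.93 → $99.42
Payment period 8: $99.42 +$3.00 interest = $102.42; pay $102.42 → $0.00
Total paid: $40,887.92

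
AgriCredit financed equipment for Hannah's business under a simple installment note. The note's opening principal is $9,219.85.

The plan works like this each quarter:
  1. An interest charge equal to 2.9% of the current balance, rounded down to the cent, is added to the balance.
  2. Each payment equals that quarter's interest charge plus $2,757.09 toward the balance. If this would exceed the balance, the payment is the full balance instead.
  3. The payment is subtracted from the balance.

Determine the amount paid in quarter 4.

$976.08

Quarter 1: opening $9,219.85; interest $267.37 → $9,487.22; payment $3,024.46; balance $6,462.76
Quarter 2: opening $6,462.76; interest $187.42 → $6,650.18; payment $2,944.51; balance $3,705.67
Quarter 3: opening $3,705.67; interest $107.46 → $3,813.13; payment $2,864.55; balance $948.58
Quarter 4: opening $948.58; interest $27.50 → $976.08; payment $976.08; balance $0.00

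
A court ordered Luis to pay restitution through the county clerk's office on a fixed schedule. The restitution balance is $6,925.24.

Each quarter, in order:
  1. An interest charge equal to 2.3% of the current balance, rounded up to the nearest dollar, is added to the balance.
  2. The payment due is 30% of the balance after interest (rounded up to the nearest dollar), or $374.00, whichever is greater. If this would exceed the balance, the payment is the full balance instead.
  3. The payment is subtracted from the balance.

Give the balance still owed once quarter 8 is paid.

Quarter 1: $6,925.24 +$160.00 interest = $7,085.24; pay $2,126.00 → $4,959.24
Quarter 2: $4,959.24 +$115.00 interest = $5,074.24; pay $1,523.00 → $3,551.24
Quarter 3: $3,551.24 +$82.00 interest = $3,633.24; pay $1,090.00 → $2,543.24
Quarter 4: $2,543.24 +$59.00 interest = $2,602.24; pay $781.00 → $1,821.24
Quarter 5: $1,821.24 +$42.00 interest = $1,863.24; pay $559.00 → $1,304.24
Quarter 6: $1,304.24 +$30.00 interest = $1,334.24; pay $401.00 → $933.24
Quarter 7: $933.24 +$22.00 interest = $955.24; pay $374.00 → $581.24
Quarter 8: $581.24 +$14.00 interest = $595.24; pay $374.00 → $221.24

$221.24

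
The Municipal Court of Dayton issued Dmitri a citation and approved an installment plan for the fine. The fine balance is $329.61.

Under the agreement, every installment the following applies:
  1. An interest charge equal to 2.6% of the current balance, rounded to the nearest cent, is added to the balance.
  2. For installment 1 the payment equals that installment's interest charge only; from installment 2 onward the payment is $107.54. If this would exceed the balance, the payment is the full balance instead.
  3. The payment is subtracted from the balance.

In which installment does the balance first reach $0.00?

5

Installment 1: opening $329.61; interest $8.57 → $338.18; payment $8.57; balance $329.61
Installment 2: opening $329.61; interest $8.57 → $338.18; payment $107.54; balance $230.64
Installment 3: opening $230.64; interest $6.00 → $236.64; payment $107.54; balance $129.10
Installment 4: opening $129.10; interest $3.36 → $132.46; payment $107.54; balance $24.92
Installment 5: opening $24.92; interest $0.65 → $25.57; payment $25.57; balance $0.00
Balance reaches $0.00 in installment 5.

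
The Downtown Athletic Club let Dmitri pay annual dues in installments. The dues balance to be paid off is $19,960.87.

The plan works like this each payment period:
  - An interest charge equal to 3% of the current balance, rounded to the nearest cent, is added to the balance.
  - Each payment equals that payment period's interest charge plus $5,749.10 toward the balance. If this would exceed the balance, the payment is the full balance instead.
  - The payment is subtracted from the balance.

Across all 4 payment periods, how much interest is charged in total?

Payment period 1: opening $19,960.87; interest $598.83 → $20,559.70; payment $6,347.93; balance $14,211.77
Payment period 2: opening $14,211.77; interest $426.35 → $14,638.12; payment $6,175.45; balance $8,462.67
Payment period 3: opening $8,462.67; interest $253.88 → $8,716.55; payment $6,002.98; balance $2,713.57
Payment period 4: opening $2,713.57; interest $81.41 → $2,794.98; payment $2,794.98; balance $0.00
Total interest: $598.83 + $426.35 + $253.88 + $81.41 = $1,360.47

$1,360.47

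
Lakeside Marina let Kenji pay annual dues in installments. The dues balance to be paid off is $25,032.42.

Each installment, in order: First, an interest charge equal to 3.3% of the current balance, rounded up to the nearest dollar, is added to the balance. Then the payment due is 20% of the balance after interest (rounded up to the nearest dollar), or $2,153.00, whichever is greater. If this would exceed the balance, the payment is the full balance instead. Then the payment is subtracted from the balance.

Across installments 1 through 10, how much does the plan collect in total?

$28,929.42

# | Opening | Interest | Payment | End bal
1 | $25,032.42 | $827.00 | $5,172.00 | $20,687.42
2 | $20,687.42 | $683.00 | $4,275.00 | $17,095.42
3 | $17,095.42 | $565.00 | $3,533.00 | $14,127.42
4 | $14,127.42 | $467.00 | $2,919.00 | $11,675.42
5 | $11,675.42 | $386.00 | $2,413.00 | $9,648.42
6 | $9,648.42 | $319.00 | $2,153.00 | $7,814.42
7 | $7,814.42 | $258.00 | $2,153.00 | $5,919.42
8 | $5,919.42 | $196.00 | $2,153.00 | $3,962.42
9 | $3,962.42 | $131.00 | $2,153.00 | $1,940.42
10 | $1,940.42 | $65.00 | $2,005.42 | $0.00
Total paid: $28,929.42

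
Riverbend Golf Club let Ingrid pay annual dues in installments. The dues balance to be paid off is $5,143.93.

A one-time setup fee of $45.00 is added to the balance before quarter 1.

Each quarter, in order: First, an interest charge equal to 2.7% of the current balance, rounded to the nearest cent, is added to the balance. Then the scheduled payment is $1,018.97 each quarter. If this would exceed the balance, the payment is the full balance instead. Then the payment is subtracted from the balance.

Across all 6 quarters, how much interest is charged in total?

$471.58

# | Opening | Interest | Payment | End bal
1 | $5,188.93 | $140.10 | $1,018.97 | $4,310.06
2 | $4,310.06 | $116.37 | $1,018.97 | $3,407.46
3 | $3,407.46 | $92.00 | $1,018.97 | $2,480.49
4 | $2,480.49 | $66.97 | $1,018.97 | $1,528.49
5 | $1,528.49 | $41.27 | $1,018.97 | $550.79
6 | $550.79 | $14.87 | $565.66 | $0.00
Total interest: $140.10 + $116.37 + $92.00 + $66.97 + $41.27 + $14.87 = $471.58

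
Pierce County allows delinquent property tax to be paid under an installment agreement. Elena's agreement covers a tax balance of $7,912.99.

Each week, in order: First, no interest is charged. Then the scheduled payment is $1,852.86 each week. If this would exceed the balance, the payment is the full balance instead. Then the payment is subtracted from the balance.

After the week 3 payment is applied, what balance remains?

# | Opening | Payment | End bal
1 | $7,912.99 | $1,852.86 | $6,060.13
2 | $6,060.13 | $1,852.86 | $4,207.27
3 | $4,207.27 | $1,852.86 | $2,354.41

$2,354.41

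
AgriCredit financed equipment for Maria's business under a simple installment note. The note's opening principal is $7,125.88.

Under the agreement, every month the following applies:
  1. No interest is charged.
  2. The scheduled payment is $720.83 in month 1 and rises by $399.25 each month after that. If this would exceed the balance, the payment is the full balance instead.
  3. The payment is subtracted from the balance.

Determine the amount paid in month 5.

$1,847.06

Month 1: $7,125.88 − $720.83 → $6,405.05
Month 2: $6,405.05 − $1,120.08 → $5,284.97
Month 3: $5,284.97 − $1,519.33 → $3,765.64
Month 4: $3,765.64 − $1,918.58 → $1,847.06
Month 5: $1,847.06 − $1,847.06 → $0.00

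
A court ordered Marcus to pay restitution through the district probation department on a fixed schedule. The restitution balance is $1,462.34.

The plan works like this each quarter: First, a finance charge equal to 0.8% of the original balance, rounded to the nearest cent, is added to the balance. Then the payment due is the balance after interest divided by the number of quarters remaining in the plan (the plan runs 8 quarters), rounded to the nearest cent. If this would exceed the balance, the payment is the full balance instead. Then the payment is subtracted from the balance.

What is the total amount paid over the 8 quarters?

$1,555.94

Quarter 1: opening $1,462.34; interest $11.70 → $1,474.04; payment $184.26; balance $1,289.78
Quarter 2: opening $1,289.78; interest $11.70 → $1,301.48; payment $185.93; balance $1,115.55
Quarter 3: opening $1,115.55; interest $11.70 → $1,127.25; payment $187.88; balance $939.37
Quarter 4: opening $939.37; interest $11.70 → $951.07; payment $190.21; balance $760.86
Quarter 5: opening $760.86; interest $11.70 → $772.56; payment $193.14; balance $579.42
Quarter 6: opening $579.42; interest $11.70 → $591.12; payment $197.04; balance $394.08
Quarter 7: opening $394.08; interest $11.70 → $405.78; payment $202.89; balance $202.89
Quarter 8: opening $202.89; interest $11.70 → $214.59; payment $214.59; balance $0.00
Total paid: $1,555.94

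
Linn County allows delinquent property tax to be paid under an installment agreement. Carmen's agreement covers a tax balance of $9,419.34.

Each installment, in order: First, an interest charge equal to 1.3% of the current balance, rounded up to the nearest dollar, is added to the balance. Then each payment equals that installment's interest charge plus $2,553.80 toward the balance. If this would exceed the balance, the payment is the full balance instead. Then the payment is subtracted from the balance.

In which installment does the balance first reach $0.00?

Installment 1: opening $9,419.34; interest $123.00 → $9,542.34; payment $2,676.80; balance $6,865.54
Installment 2: opening $6,865.54; interest $90.00 → $6,955.54; payment $2,643.80; balance $4,311.74
Installment 3: opening $4,311.74; interest $57.00 → $4,368.74; payment $2,610.80; balance $1,757.94
Installment 4: opening $1,757.94; interest $23.00 → $1,780.94; payment $1,780.94; balance $0.00
Balance reaches $0.00 in installment 4.

4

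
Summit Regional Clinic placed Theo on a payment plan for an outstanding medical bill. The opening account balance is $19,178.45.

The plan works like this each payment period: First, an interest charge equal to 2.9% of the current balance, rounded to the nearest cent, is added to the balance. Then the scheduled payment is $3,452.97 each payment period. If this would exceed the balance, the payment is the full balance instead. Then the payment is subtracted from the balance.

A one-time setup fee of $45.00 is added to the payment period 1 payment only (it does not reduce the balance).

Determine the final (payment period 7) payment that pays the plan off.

$501.92

Payment period 1: $19,178.45 +$556.18 interest = $19,734.63; pay $3,452.97 (+ $45.00 fee) → $16,281.66
Payment period 2: $16,281.66 +$472.17 interest = $16,753.83; pay $3,452.97 → $13,300.86
Payment period 3: $13,300.86 +$385.72 interest = $13,686.58; pay $3,452.97 → $10,233.61
Payment period 4: $10,233.61 +$296.77 interest = $10,530.38; pay $3,452.97 → $7,077.41
Payment period 5: $7,077.41 +$205.24 interest = $7,282.65; pay $3,452.97 → $3,829.68
Payment period 6: $3,829.68 +$111.06 interest = $3,940.74; pay $3,452.97 → $487.77
Payment period 7: $487.77 +$14.15 interest = $501.92; pay $501.92 → $0.00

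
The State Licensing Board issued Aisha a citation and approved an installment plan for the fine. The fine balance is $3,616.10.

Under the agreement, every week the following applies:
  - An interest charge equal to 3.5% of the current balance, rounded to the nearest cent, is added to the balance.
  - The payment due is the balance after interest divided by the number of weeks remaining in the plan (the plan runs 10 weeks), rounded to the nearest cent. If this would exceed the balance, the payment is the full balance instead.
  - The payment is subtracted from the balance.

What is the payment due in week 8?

Week 1: opening $3,616.10; interest $126.56 → $3,742.66; payment $374.27; balance $3,368.39
Week 2: opening $3,368.39; interest $117.89 → $3,486.28; payment $387.36; balance $3,098.92
Week 3: opening $3,098.92; interest $108.46 → $3,207.38; payment $400.92; balance $2,806.46
Week 4: opening $2,806.46; interest $98.23 → $2,904.69; payment $414.96; balance $2,489.73
Week 5: opening $2,489.73; interest $87.14 → $2,576.87; payment $429.48; balance $2,147.39
Week 6: opening $2,147.39; interest $75.16 → $2,222.55; payment $444.51; balance $1,778.04
Week 7: opening $1,778.04; interest $62.23 → $1,840.27; payment $460.07; balance $1,380.20
Week 8: opening $1,380.20; interest $48.31 → $1,428.51; payment $476.17; balance $952.34

$476.17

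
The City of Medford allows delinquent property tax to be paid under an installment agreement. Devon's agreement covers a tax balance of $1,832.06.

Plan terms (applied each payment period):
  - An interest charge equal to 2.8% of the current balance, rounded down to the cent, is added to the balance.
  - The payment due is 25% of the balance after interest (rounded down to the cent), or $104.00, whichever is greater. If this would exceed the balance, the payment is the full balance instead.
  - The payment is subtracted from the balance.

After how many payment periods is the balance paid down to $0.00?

10

Payment period 1: opening $1,832.06; interest $51.29 → $1,883.35; payment $470.83; balance $1,412.52
Payment period 2: opening $1,412.52; interest $39.55 → $1,452.07; payment $363.01; balance $1,089.06
Payment period 3: opening $1,089.06; interest $30.49 → $1,119.55; payment $279.88; balance $839.67
Payment period 4: opening $839.67; interest $23.51 → $863.18; payment $215.79; balance $647.39
Payment period 5: opening $647.39; interest $18.12 → $665.51; payment $166.37; balance $499.14
Payment period 6: opening $499.14; interest $13.97 → $513.11; payment $128.27; balance $384.84
Payment period 7: opening $384.84; interest $10.77 → $395.61; payment $104.00; balance $291.61
Payment period 8: opening $291.61; interest $8.16 → $299.77; payment $104.00; balance $195.77
Payment period 9: opening $195.77; interest $5.48 → $201.25; payment $104.00; balance $97.25
Payment period 10: opening $97.25; interest $2.72 → $99.97; payment $99.97; balance $0.00
Balance reaches $0.00 in payment period 10.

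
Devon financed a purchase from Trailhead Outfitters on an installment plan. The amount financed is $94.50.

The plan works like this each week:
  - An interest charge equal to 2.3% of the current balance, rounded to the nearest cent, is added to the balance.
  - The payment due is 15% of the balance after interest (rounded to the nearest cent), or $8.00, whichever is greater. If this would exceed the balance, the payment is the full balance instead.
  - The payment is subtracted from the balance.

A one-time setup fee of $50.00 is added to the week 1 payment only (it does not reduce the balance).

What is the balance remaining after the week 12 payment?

$0.00

Week 1: $94.50 +$2.17 interest = $96.67; pay $14.50 (+ $50.00 fee) → $82.17
Week 2: $82.17 +$1.89 interest = $84.06; pay $12.61 → $71.45
Week 3: $71.45 +$1.64 interest = $73.09; pay $10.96 → $62.13
Week 4: $62.13 +$1.43 interest = $63.56; pay $9.53 → $54.03
Week 5: $54.03 +$1.24 interest = $55.27; pay $8.29 → $46.98
Week 6: $46.98 +$1.08 interest = $48.06; pay $8.00 → $40.06
Week 7: $40.06 +$0.92 interest = $40.98; pay $8.00 → $32.98
Week 8: $32.98 +$0.76 interest = $33.74; pay $8.00 → $25.74
Week 9: $25.74 +$0.59 interest = $26.33; pay $8.00 → $18.33
Week 10: $18.33 +$0.42 interest = $18.75; pay $8.00 → $10.75
Week 11: $10.75 +$0.25 interest = $11.00; pay $8.00 → $3.00
Week 12: $3.00 +$0.07 interest = $3.07; pay $3.07 → $0.00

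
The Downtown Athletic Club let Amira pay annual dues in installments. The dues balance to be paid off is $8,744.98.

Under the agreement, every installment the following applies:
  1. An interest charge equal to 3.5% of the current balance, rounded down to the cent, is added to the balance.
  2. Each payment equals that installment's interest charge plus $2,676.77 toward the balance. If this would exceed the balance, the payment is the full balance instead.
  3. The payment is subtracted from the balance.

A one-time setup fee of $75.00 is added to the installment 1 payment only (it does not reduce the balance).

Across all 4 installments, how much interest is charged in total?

$662.16

Installment 1: opening $8,744.98; interest $306.07 → $9,051.05; payment $2,982.84 (+ $75.00 fee); balance $6,068.21
Installment 2: opening $6,068.21; interest $212.38 → $6,280.59; payment $2,889.15; balance $3,391.44
Installment 3: opening $3,391.44; interest $118.70 → $3,510.14; payment $2,795.47; balance $714.67
Installment 4: opening $714.67; interest $25.01 → $739.68; payment $739.68; balance $0.00
Total interest: $306.07 + $212.38 + $118.70 + $25.01 = $662.16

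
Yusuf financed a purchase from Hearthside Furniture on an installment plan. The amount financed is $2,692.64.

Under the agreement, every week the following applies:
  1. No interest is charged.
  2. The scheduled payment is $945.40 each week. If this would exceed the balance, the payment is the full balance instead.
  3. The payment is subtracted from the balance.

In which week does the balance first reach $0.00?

3

Week 1: opening $2,692.64; payment $945.40; balance $1,747.24
Week 2: opening $1,747.24; payment $945.40; balance $801.84
Week 3: opening $801.84; payment $801.84; balance $0.00
Balance reaches $0.00 in week 3.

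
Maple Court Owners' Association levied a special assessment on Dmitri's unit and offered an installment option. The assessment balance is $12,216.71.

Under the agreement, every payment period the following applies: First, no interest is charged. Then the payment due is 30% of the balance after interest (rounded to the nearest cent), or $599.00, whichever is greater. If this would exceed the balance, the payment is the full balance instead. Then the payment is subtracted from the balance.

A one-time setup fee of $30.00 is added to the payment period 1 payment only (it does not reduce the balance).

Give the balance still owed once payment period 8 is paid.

$239.28

Payment period 1: $12,216.71 − $3,665.01 (+ $30.00 fee) → $8,551.70
Payment period 2: $8,551.70 − $2,565.51 → $5,986.19
Payment period 3: $5,986.19 − $1,795.86 → $4,190.33
Payment period 4: $4,190.33 − $1,257.10 → $2,933.23
Payment period 5: $2,933.23 − $879.97 → $2,053.26
Payment period 6: $2,053.26 − $615.98 → $1,437.28
Payment period 7: $1,437.28 − $599.00 → $838.28
Payment period 8: $838.28 − $599.00 → $239.28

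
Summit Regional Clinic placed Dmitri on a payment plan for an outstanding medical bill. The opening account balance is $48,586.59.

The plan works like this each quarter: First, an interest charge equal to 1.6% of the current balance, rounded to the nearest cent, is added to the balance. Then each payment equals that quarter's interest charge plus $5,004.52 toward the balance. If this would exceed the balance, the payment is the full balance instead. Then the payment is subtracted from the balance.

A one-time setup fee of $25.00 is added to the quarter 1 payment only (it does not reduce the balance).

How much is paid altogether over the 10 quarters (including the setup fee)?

$52,782.19

# | Opening | Interest | Payment | Fee | End bal
1 | $48,586.59 | $777.39 | $5,781.91 | $25.00 | $43,582.07
2 | $43,582.07 | $697.31 | $5,701.83 | — | $38,577.55
3 | $38,577.55 | $617.24 | $5,621.76 | — | $33,573.03
4 | $33,573.03 | $537.17 | $5,541.69 | — | $28,568.51
5 | $28,568.51 | $457.10 | $5,461.62 | — | $23,563.99
6 | $23,563.99 | $377.02 | $5,381.54 | — | $18,559.47
7 | $18,559.47 | $296.95 | $5,301.47 | — | $13,554.95
8 | $13,554.95 | $216.88 | $5,221.40 | — | $8,550.43
9 | $8,550.43 | $136.81 | $5,141.33 | — | $3,545.91
10 | $3,545.91 | $56.73 | $3,602.64 | — | $0.00
Total paid: $52,782.19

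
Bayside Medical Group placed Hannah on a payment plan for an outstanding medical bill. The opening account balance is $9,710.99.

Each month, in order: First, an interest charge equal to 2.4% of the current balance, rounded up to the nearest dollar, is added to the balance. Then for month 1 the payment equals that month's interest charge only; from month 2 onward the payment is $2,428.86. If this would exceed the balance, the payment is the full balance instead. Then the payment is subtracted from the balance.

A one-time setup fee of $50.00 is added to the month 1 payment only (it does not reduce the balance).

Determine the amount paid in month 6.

Month 1: $9,710.99 +$234.00 interest = $9,944.99; pay $234.00 (+ $50.00 fee) → $9,710.99
Month 2: $9,710.99 +$234.00 interest = $9,944.99; pay $2,428.86 → $7,516.13
Month 3: $7,516.13 +$181.00 interest = $7,697.13; pay $2,428.86 → $5,268.27
Month 4: $5,268.27 +$127.00 interest = $5,395.27; pay $2,428.86 → $2,966.41
Month 5: $2,966.41 +$72.00 interest = $3,038.41; pay $2,428.86 → $609.55
Month 6: $609.55 +$15.00 interest = $624.55; pay $624.55 → $0.00

$624.55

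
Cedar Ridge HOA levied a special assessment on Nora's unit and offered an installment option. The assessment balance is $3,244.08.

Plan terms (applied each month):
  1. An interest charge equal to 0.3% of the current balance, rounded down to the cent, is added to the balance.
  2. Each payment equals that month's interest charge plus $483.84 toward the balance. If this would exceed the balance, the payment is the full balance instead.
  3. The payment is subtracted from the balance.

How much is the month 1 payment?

$493.57

Month 1: $3,244.08 +$9.73 interest = $3,253.81; pay $493.57 → $2,760.24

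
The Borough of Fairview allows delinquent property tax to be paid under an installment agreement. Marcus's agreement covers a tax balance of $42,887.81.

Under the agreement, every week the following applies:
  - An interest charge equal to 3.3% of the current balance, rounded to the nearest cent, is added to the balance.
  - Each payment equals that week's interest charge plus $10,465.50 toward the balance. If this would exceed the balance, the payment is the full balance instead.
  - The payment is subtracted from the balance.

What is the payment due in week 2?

Week 1: opening $42,887.81; interest $1,415.30 → $44,303.11; payment $11,880.80; balance $32,422.31
Week 2: opening $32,422.31; interest $1,069.94 → $33,492.25; payment $11,535.44; balance $21,956.81

$11,535.44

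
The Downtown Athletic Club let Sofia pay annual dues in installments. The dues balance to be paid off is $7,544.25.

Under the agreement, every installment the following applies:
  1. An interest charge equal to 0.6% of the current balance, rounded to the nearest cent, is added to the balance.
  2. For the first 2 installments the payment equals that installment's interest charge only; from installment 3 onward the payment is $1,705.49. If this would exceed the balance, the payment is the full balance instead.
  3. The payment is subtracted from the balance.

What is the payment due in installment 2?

Installment 1: opening $7,544.25; interest $45.27 → $7,589.52; payment $45.27; balance $7,544.25
Installment 2: opening $7,544.25; interest $45.27 → $7,589.52; payment $45.27; balance $7,544.25

$45.27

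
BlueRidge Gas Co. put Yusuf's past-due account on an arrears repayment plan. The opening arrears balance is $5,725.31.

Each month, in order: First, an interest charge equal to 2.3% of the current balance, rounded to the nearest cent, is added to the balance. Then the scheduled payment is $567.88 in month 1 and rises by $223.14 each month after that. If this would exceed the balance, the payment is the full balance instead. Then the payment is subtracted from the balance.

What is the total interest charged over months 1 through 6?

$530.47

Month 1: $5,725.31 +$131.68 interest = $5,856.99; pay $567.88 → $5,289.11
Month 2: $5,289.11 +$121.65 interest = $5,410.76; pay $791.02 → $4,619.74
Month 3: $4,619.74 +$106.25 interest = $4,725.99; pay $1,014.16 → $3,711.83
Month 4: $3,711.83 +$85.37 interest = $3,797.20; pay $1,237.30 → $2,559.90
Month 5: $2,559.90 +$58.88 interest = $2,618.78; pay $1,460.44 → $1,158.34
Month 6: $1,158.34 +$26.64 interest = $1,184.98; pay $1,184.98 → $0.00
Total interest: $131.68 + $121.65 + $106.25 + $85.37 + $58.88 + $26.64 = $530.47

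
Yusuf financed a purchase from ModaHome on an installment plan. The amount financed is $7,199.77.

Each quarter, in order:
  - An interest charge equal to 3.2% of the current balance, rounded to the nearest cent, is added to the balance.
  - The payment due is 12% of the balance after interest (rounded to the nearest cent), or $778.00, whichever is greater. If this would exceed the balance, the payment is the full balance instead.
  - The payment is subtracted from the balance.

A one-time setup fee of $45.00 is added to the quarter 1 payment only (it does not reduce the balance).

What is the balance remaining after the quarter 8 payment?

Quarter 1: opening $7,199.77; interest $230.39 → $7,430.16; payment $891.62 (+ $45.00 fee); balance $6,538.54
Quarter 2: opening $6,538.54; interest $209.23 → $6,747.77; payment $809.73; balance $5,938.04
Quarter 3: opening $5,938.04; interest $190.02 → $6,128.06; payment $778.00; balance $5,350.06
Quarter 4: opening $5,350.06; interest $171.20 → $5,521.26; payment $778.00; balance $4,743.26
Quarter 5: opening $4,743.26; interest $151.78 → $4,895.04; payment $778.00; balance $4,117.04
Quarter 6: opening $4,117.04; interest $131.75 → $4,248.79; payment $778.00; balance $3,470.79
Quarter 7: opening $3,470.79; interest $111.07 → $3,581.86; payment $778.00; balance $2,803.86
Quarter 8: opening $2,803.86; interest $89.72 → $2,893.58; payment $778.00; balance $2,115.58

$2,115.58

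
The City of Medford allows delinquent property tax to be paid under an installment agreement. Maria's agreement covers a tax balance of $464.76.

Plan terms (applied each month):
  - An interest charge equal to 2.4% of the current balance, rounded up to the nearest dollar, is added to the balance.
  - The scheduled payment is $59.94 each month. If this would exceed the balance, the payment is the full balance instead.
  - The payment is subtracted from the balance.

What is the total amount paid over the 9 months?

$526.76

Month 1: $464.76 +$12.00 interest = $476.76; pay $59.94 → $416.82
Month 2: $416.82 +$11.00 interest = $427.82; pay $59.94 → $367.88
Month 3: $367.88 +$9.00 interest = $376.88; pay $59.94 → $316.94
Month 4: $316.94 +$8.00 interest = $324.94; pay $59.94 → $265.00
Month 5: $265.00 +$7.00 interest = $272.00; pay $59.94 → $212.06
Month 6: $212.06 +$6.00 interest = $218.06; pay $59.94 → $158.12
Month 7: $158.12 +$4.00 interest = $162.12; pay $59.94 → $102.18
Month 8: $102.18 +$3.00 interest = $105.18; pay $59.94 → $45.24
Month 9: $45.24 +$2.00 interest = $47.24; pay $47.24 → $0.00
Total paid: $526.76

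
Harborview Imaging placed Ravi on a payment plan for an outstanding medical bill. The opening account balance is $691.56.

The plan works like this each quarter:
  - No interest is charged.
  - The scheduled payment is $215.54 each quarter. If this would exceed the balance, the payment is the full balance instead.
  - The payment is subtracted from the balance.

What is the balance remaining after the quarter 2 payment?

Quarter 1: $691.56 − $215.54 → $476.02
Quarter 2: $476.02 − $215.54 → $260.48

$260.48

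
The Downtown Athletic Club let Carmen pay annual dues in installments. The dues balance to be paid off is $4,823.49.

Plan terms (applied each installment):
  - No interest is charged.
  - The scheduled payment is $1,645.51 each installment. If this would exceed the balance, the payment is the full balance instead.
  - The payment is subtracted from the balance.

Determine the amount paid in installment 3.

Installment 1: opening $4,823.49; payment $1,645.51; balance $3,177.98
Installment 2: opening $3,177.98; payment $1,645.51; balance $1,532.47
Installment 3: opening $1,532.47; payment $1,532.47; balance $0.00

$1,532.47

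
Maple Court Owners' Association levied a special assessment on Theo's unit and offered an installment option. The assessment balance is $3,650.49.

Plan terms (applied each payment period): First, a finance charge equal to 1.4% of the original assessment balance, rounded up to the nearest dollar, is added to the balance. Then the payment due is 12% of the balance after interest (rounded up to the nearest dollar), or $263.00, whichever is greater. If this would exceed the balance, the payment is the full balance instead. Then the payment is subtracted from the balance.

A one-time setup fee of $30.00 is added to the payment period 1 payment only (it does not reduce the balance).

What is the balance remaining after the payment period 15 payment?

$0.00

Payment period 1: opening $3,650.49; interest $52.00 → $3,702.49; payment $445.00 (+ $30.00 fee); balance $3,257.49
Payment period 2: opening $3,257.49; interest $52.00 → $3,309.49; payment $398.00; balance $2,911.49
Payment period 3: opening $2,911.49; interest $52.00 → $2,963.49; payment $356.00; balance $2,607.49
Payment period 4: opening $2,607.49; interest $52.00 → $2,659.49; payment $320.00; balance $2,339.49
Payment period 5: opening $2,339.49; interest $52.00 → $2,391.49; payment $287.00; balance $2,104.49
Payment period 6: opening $2,104.49; interest $52.00 → $2,156.49; payment $263.00; balance $1,893.49
Payment period 7: opening $1,893.49; interest $52.00 → $1,945.49; payment $263.00; balance $1,682.49
Payment period 8: opening $1,682.49; interest $52.00 → $1,734.49; payment $263.00; balance $1,471.49
Payment period 9: opening $1,471.49; interest $52.00 → $1,523.49; payment $263.00; balance $1,260.49
Payment period 10: opening $1,260.49; interest $52.00 → $1,312.49; payment $263.00; balance $1,049.49
Payment period 11: opening $1,049.49; interest $52.00 → $1,101.49; payment $263.00; balance $838.49
Payment period 12: opening $838.49; interest $52.00 → $890.49; payment $263.00; balance $627.49
Payment period 13: opening $627.49; interest $52.00 → $679.49; payment $263.00; balance $416.49
Payment period 14: opening $416.49; interest $52.00 → $468.49; payment $263.00; balance $205.49
Payment period 15: opening $205.49; interest $52.00 → $257.49; payment $257.49; balance $0.00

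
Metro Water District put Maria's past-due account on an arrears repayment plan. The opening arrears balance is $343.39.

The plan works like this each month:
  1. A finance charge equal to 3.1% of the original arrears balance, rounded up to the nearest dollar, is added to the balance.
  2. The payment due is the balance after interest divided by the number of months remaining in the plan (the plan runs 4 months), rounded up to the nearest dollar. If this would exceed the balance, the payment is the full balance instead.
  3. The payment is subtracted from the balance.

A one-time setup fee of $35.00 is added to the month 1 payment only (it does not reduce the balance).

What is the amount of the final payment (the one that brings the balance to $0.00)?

$107.39

Month 1: opening $343.39; interest $11.00 → $354.39; payment $89.00 (+ $35.00 fee); balance $265.39
Month 2: opening $265.39; interest $11.00 → $276.39; payment $93.00; balance $183.39
Month 3: opening $183.39; interest $11.00 → $194.39; payment $98.00; balance $96.39
Month 4: opening $96.39; interest $11.00 → $107.39; payment $107.39; balance $0.00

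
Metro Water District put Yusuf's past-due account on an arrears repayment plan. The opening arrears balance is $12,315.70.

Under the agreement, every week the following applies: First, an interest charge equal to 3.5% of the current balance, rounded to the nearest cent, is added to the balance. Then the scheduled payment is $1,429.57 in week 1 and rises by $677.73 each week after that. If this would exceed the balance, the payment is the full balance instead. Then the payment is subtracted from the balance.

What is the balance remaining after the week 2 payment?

Week 1: opening $12,315.70; interest $431.05 → $12,746.75; payment $1,429.57; balance $11,317.18
Week 2: opening $11,317.18; interest $396.10 → $11,713.28; payment $2,107.30; balance $9,605.98

$9,605.98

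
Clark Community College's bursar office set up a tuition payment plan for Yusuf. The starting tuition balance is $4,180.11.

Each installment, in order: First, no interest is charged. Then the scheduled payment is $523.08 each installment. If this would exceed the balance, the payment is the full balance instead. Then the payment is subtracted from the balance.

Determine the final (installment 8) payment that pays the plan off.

Installment 1: opening $4,180.11; payment $523.08; balance $3,657.03
Installment 2: opening $3,657.03; payment $523.08; balance $3,133.95
Installment 3: opening $3,133.95; payment $523.08; balance $2,610.87
Installment 4: opening $2,610.87; payment $523.08; balance $2,087.79
Installment 5: opening $2,087.79; payment $523.08; balance $1,564.71
Installment 6: opening $1,564.71; payment $523.08; balance $1,041.63
Installment 7: opening $1,041.63; payment $523.08; balance $518.55
Installment 8: opening $518.55; payment $518.55; balance $0.00

$518.55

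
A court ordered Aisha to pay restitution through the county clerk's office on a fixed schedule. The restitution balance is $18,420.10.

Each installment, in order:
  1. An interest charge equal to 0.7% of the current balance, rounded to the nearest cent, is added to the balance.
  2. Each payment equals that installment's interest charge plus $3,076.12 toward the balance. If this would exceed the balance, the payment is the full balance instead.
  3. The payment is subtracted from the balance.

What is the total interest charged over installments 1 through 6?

$450.66

# | Opening | Interest | Payment | End bal
1 | $18,420.10 | $128.94 | $3,205.06 | $15,343.98
2 | $15,343.98 | $107.41 | $3,183.53 | $12,267.86
3 | $12,267.86 | $85.88 | $3,162.00 | $9,191.74
4 | $9,191.74 | $64.34 | $3,140.46 | $6,115.62
5 | $6,115.62 | $42.81 | $3,118.93 | $3,039.50
6 | $3,039.50 | $21.28 | $3,060.78 | $0.00
Total interest: $128.94 + $107.41 + $85.88 + $64.34 + $42.81 + $21.28 = $450.66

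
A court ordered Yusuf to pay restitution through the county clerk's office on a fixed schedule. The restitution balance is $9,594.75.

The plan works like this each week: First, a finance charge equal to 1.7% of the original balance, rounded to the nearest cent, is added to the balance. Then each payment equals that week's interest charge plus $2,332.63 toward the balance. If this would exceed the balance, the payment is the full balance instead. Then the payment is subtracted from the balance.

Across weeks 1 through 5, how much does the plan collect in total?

Week 1: $9,594.75 +$163.11 interest = $9,757.86; pay $2,495.74 → $7,262.12
Week 2: $7,262.12 +$163.11 interest = $7,425.23; pay $2,495.74 → $4,929.49
Week 3: $4,929.49 +$163.11 interest = $5,092.60; pay $2,495.74 → $2,596.86
Week 4: $2,596.86 +$163.11 interest = $2,759.97; pay $2,495.74 → $264.23
Week 5: $264.23 +$163.11 interest = $427.34; pay $427.34 → $0.00
Total paid: $10,410.30

$10,410.30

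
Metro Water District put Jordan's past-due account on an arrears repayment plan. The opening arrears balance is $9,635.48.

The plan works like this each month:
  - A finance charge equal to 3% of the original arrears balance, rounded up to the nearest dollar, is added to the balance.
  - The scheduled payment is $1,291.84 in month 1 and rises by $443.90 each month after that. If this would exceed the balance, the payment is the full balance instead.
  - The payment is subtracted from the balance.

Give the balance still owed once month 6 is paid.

$0.00

Month 1: opening $9,635.48; interest $290.00 → $9,925.48; payment $1,291.84; balance $8,633.64
Month 2: opening $8,633.64; interest $290.00 → $8,923.64; payment $1,735.74; balance $7,187.90
Month 3: opening $7,187.90; interest $290.00 → $7,477.90; payment $2,179.64; balance $5,298.26
Month 4: opening $5,298.26; interest $290.00 → $5,588.26; payment $2,623.54; balance $2,964.72
Month 5: opening $2,964.72; interest $290.00 → $3,254.72; payment $3,067.44; balance $187.28
Month 6: opening $187.28; interest $290.00 → $477.28; payment $477.28; balance $0.00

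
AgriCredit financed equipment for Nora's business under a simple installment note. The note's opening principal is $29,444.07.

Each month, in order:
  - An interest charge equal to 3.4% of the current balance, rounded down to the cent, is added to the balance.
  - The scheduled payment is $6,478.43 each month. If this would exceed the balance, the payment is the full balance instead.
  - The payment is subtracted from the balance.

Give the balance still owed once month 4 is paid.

$6,391.79

Month 1: opening $29,444.07; interest $1,001.09 → $30,445.16; payment $6,478.43; balance $23,966.73
Month 2: opening $23,966.73; interest $814.86 → $24,781.59; payment $6,478.43; balance $18,303.16
Month 3: opening $18,303.16; interest $622.30 → $18,925.46; payment $6,478.43; balance $12,447.03
Month 4: opening $12,447.03; interest $423.19 → $12,870.22; payment $6,478.43; balance $6,391.79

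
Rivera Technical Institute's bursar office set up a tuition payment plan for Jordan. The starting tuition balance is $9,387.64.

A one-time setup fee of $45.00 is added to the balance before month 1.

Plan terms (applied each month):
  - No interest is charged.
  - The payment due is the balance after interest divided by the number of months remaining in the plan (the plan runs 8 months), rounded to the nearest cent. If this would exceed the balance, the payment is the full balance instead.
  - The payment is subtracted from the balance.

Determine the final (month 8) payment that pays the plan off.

Month 1: $9,432.64 − $1,179.08 → $8,253.56
Month 2: $8,253.56 − $1,179.08 → $7,074.48
Month 3: $7,074.48 − $1,179.08 → $5,895.40
Month 4: $5,895.40 − $1,179.08 → $4,716.32
Month 5: $4,716.32 − $1,179.08 → $3,537.24
Month 6: $3,537.24 − $1,179.08 → $2,358.16
Month 7: $2,358.16 − $1,179.08 → $1,179.08
Month 8: $1,179.08 − $1,179.08 → $0.00

$1,179.08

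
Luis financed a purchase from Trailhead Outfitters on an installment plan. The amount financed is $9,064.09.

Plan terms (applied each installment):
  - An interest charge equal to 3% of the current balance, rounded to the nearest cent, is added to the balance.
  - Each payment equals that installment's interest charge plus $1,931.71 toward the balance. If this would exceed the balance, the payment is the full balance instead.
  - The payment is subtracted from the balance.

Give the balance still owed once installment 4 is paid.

$1,337.25

# | Opening | Interest | Payment | End bal
1 | $9,064.09 | $271.92 | $2,203.63 | $7,132.38
2 | $7,132.38 | $213.97 | $2,145.68 | $5,200.67
3 | $5,200.67 | $156.02 | $2,087.73 | $3,268.96
4 | $3,268.96 | $98.07 | $2,029.78 | $1,337.25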